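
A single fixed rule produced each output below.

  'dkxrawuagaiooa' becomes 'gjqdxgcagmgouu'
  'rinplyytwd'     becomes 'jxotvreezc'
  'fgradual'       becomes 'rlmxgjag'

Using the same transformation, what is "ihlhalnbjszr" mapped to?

In each case the input is transformed by: shift every letter 6 places forward in the alphabet (wrapping around), then move the last character to the front.
On "ihlhalnbjszr": the first step gives "onrngrthpyfx", and the second then gives "xonrngrthpyf".

xonrngrthpyf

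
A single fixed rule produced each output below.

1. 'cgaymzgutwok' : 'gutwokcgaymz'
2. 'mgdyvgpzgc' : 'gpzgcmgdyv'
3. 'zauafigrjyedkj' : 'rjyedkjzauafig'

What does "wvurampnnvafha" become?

Rule — swap the front and back halves of the string.
So "wvurampnnvafha" becomes "nnvafhawvuramp".

nnvafhawvuramp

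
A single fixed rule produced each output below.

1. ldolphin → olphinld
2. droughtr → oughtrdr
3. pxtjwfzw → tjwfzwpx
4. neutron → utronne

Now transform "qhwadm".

wadmqh

Rule — move the first 2 characters to the end (rotate left by 2).
Doing the same to "qhwadm": "wadmqh".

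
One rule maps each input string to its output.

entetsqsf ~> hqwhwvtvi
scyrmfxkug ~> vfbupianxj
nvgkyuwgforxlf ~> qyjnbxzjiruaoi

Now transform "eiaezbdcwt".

What's happening: shift every letter 3 places forward in the alphabet (wrapping around).
"eiaezbdcwt" → "hldhcegfzw".

hldhcegfzw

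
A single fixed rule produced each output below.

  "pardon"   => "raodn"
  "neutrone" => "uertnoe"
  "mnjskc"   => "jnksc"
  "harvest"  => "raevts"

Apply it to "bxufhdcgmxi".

Looking at the pairs, the operation is to delete the first character, then swap each adjacent pair of characters (1↔2, 3↔4, ...).
On "bxufhdcgmxi" that produces "uxhfcdmgix".

uxhfcdmgix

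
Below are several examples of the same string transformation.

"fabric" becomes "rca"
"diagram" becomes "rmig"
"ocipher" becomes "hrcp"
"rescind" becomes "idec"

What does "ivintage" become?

The pattern: move the last 3 characters to the front (rotate right by 3), then keep every other character starting from the first (positions 1st, 3rd, 5th, ...).
Applying that to "ivintage" gives "aevn".

aevn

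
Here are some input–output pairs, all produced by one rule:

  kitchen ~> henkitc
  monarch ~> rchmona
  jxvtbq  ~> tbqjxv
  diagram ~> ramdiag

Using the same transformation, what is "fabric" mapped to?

ricfab

Looking at the pairs, the operation is to move the last 3 characters to the front (rotate right by 3).
Applying that to "fabric" gives "ricfab".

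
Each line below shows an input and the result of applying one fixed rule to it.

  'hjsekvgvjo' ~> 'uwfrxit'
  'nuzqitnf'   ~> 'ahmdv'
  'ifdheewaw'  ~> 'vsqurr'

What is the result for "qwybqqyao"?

djlodd

Rule — shift every letter 13 places forward in the alphabet (wrapping around) — i.e. ROT13, then delete the last 3 characters.
Starting from "qwybqqyao": after the first operation, "djloddlnb"; after the second, "djlodd".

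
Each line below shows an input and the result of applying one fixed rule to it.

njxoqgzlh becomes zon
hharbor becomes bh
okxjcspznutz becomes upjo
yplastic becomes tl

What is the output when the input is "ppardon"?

The transformation: reverse the string, then keep one character in every 3, starting at position 3 (positions 3rd, 6th, 9th, ...).
On "ppardon": the first step gives "nodrapp", and the second then gives "dp".

dp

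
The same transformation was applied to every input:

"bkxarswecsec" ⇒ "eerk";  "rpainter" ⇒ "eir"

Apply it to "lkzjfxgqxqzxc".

xxxz

In each case the input is transformed by: reverse the string, then keep one character in every 3, starting at position 2 (positions 2nd, 5th, 8th, ...).
Applying both steps to "lkzjfxgqxqzxc": "cxzqxqgxfjzkl", then "xxxz".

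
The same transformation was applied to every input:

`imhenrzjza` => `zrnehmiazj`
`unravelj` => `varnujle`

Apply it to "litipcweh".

The pattern: reverse the string, then move the first 3 characters to the end (rotate left by 3).
Starting from "litipcweh": after the first operation, "hewcpitil"; after the second, "cpitilhew".

cpitilhew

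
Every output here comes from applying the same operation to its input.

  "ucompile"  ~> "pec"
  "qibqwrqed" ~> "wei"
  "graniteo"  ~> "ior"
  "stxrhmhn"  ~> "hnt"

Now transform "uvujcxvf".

Each output is the input with this applied: keep one character in every 3, starting at position 2 (positions 2nd, 5th, 8th, ...), then move the first character to the end.
Working it through for "uvujcxvf": intermediate "vcf", final "cfv".

cfv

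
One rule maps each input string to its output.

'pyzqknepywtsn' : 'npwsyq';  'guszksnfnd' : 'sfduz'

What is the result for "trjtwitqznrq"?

The rule is to keep every other character starting from the second (positions 2nd, 4th, 6th, ...), then move the first 2 characters to the end (rotate left by 2).
On "trjtwitqznrq": the first step gives "rtiqnq", and the second then gives "iqnqrt".

iqnqrt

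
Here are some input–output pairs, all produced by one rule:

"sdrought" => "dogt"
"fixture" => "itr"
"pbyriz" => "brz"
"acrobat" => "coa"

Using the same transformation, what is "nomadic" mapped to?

In each case the input is transformed by: keep every other character starting from the second (positions 2nd, 4th, 6th, ...).
Doing the same to "nomadic": "oai".

oai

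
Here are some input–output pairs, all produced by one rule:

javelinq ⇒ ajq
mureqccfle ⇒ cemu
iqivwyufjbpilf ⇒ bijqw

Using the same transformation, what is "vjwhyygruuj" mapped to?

gjuy

In each case the input is transformed by: sort the characters into alphabetical order, then keep one character in every 3, starting at position 1 (positions 1st, 4th, 7th, ...).
Doing the same to "vjwhyygruuj": "gjuy".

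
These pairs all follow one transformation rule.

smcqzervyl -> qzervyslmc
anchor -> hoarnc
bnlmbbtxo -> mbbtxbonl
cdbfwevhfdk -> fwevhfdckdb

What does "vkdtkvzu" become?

tkvzvukd

Each output is the input with this applied: swap the first and last characters, then move the first 3 characters to the end (rotate left by 3).
Working it through for "vkdtkvzu": intermediate "ukdtkvzv", final "tkvzvukd".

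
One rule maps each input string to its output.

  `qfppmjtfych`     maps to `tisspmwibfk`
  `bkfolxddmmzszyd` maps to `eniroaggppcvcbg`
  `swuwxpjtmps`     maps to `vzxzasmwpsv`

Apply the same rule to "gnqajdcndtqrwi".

The pattern: shift every letter 3 places forward in the alphabet (wrapping around).
So "gnqajdcndtqrwi" becomes "jqtdmgfqgwtuzl".

jqtdmgfqgwtuzl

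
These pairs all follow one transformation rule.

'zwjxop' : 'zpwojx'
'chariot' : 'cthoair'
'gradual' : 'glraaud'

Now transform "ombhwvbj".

The transformation: take characters alternately from the front and the back (1st, last, 2nd, 2nd-last, ...).
Doing the same to "ombhwvbj": "ojmbbvhw".

ojmbbvhw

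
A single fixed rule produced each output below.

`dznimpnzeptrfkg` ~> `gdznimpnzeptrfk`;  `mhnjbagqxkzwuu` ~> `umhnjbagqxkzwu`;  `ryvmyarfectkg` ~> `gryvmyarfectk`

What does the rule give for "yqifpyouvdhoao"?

oyqifpyouvdhoa

The pattern: move the last character to the front.
On "yqifpyouvdhoao" that produces "oyqifpyouvdhoa".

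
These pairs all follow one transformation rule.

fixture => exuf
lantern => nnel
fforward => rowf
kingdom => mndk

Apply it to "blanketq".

takb

The transformation: keep every other character starting from the first (positions 1st, 3rd, 5th, ...), then swap the first and last characters.
So "blanketq" becomes "takb".
(Check on "fixture": → "fxue" → "exuf" ✓)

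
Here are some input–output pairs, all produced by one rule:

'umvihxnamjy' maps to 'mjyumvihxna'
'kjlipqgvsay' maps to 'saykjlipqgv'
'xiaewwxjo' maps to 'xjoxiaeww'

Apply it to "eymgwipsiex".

iexeymgwips

Rule — move the last 3 characters to the front (rotate right by 3).
On "eymgwipsiex" that produces "iexeymgwips".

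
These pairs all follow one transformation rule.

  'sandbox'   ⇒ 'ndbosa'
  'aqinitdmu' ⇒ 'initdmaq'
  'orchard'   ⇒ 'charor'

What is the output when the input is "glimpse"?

The pattern: delete the last character, then move the first 2 characters to the end (rotate left by 2).
On "glimpse": the first step gives "glimps", and the second then gives "impsgl".

impsgl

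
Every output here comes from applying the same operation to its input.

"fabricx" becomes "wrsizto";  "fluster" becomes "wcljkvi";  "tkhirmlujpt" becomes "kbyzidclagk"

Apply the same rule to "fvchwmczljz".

wmtyndtqcaq

What's happening: shift every letter 9 places backward in the alphabet (wrapping around).
Applying that to "fvchwmczljz" gives "wmtyndtqcaq".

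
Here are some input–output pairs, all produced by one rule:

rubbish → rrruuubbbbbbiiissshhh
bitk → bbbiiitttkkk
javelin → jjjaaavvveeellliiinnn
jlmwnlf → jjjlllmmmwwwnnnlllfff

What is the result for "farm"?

Each output is the input with this applied: repeat every character 3 times.
For "farm" the result is "fffaaarrrmmm".

fffaaarrrmmm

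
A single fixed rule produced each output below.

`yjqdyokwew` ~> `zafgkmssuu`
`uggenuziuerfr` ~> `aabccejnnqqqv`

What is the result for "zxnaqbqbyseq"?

Looking at the pairs, the operation is to sort the characters into alphabetical order, then shift every letter 4 places backward in the alphabet (wrapping around).
Working it through for "zxnaqbqbyseq": intermediate "abbenqqqsxyz", final "wxxajmmmotuv".

wxxajmmmotuv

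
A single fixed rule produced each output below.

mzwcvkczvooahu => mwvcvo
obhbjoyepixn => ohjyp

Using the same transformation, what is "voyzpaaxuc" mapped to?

vypa

The pattern: delete the last 2 characters, then keep every other character starting from the first (positions 1st, 3rd, 5th, ...).
Applying both steps to "voyzpaaxuc": "voyzpaax", then "vypa".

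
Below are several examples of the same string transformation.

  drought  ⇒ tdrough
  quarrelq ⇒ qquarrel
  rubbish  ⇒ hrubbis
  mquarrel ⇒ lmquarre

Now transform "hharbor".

Rule — move the last character to the front.
For "hharbor" the result is "rhharbo".

rhharbo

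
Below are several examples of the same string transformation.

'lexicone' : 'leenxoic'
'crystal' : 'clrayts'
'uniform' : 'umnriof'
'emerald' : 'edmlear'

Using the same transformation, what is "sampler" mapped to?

sraemlp

The transformation: take characters alternately from the front and the back (1st, last, 2nd, 2nd-last, ...).
On "sampler" that produces "sraemlp".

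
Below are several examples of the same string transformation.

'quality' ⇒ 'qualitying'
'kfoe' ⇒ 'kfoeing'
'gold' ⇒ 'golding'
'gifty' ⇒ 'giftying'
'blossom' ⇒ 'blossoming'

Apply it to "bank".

banking

The transformation: append "ing".
Applying that to "bank" gives "banking".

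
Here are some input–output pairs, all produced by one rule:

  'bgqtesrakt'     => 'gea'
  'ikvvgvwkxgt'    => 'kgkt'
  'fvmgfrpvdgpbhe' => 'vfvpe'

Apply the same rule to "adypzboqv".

Each output is the input with this applied: keep one character in every 3, starting at position 2 (positions 2nd, 5th, 8th, ...).
On "adypzboqv" that produces "dzq".

dzq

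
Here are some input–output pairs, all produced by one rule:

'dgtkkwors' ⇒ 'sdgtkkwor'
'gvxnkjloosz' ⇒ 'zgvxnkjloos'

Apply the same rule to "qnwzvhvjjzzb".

bqnwzvhvjjzz

Rule — move the last character to the front.
On "qnwzvhvjjzzb" that produces "bqnwzvhvjjzz".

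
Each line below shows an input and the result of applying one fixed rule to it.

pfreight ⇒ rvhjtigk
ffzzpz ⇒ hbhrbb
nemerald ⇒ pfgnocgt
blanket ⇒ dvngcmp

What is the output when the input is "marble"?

ogcntd

Rule — take characters alternately from the front and the back (1st, last, 2nd, 2nd-last, ...), then shift every letter 2 places forward in the alphabet (wrapping around).
Starting from "marble": after the first operation, "mealrb"; after the second, "ogcntd".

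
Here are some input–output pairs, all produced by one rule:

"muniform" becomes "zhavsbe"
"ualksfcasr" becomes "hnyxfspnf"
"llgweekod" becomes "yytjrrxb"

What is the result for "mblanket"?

zoynaxr

What's happening: shift every letter 13 places forward in the alphabet (wrapping around) — i.e. ROT13, then delete the last character.
On "mblanket" that produces "zoynaxr".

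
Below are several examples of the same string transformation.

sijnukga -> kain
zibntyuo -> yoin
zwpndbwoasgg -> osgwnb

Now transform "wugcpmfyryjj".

The pattern: swap the front and back halves of the string, then keep every other character starting from the second (positions 2nd, 4th, 6th, ...).
Applying both steps to "wugcpmfyryjj": "fyryjjwugcpm", then "yyjucm".

yyjucm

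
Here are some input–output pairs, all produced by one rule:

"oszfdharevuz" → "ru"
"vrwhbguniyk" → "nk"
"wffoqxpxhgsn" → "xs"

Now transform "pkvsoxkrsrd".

rd

In each case the input is transformed by: keep one character in every 3, starting at position 2 (positions 2nd, 5th, 8th, ...), then keep only the last 2 characters.
Applying both steps to "pkvsoxkrsrd": "kord", then "rd".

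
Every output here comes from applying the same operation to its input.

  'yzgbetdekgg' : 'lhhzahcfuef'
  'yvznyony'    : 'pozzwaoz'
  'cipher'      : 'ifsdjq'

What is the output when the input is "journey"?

Looking at the pairs, the operation is to shift every letter 1 place forward in the alphabet (wrapping around), then move the last 3 characters to the front (rotate right by 3).
"journey" → "kpvsofz" → "ofzkpvs".

ofzkpvs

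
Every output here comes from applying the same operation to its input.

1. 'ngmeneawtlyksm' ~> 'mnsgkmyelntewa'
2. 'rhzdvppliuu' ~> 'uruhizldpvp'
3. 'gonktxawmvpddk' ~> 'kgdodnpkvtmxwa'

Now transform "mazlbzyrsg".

In each case the input is transformed by: reverse the string, then take characters alternately from the front and the back (1st, last, 2nd, 2nd-last, ...).
So "mazlbzyrsg" becomes "gmsarzylzb".
(Check on "rhzdvppliuu": → "uuilppvdzhr" → "uruhizldpvp" ✓)

gmsarzylzb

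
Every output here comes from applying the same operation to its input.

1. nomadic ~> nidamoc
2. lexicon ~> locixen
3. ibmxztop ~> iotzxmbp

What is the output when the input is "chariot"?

Each output is the input with this applied: swap the first and last characters, then reverse the string.
Working it through for "chariot": intermediate "tharioc", final "coiraht".
(Check on "nomadic": → "comadin" → "nidamoc" ✓)

coiraht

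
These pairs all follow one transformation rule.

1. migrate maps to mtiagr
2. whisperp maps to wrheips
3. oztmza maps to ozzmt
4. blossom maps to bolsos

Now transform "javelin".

jialve

The transformation: delete the last character, then take characters alternately from the front and the back (1st, last, 2nd, 2nd-last, ...).
"javelin" → "javeli" → "jialve".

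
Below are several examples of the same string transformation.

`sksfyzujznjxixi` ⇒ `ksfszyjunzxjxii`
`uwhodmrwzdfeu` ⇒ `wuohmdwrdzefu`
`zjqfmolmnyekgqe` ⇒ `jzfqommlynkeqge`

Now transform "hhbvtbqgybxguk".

hhvbbtgqbygxku

Looking at the pairs, the operation is to swap each adjacent pair of characters (1↔2, 3↔4, ...).
"hhbvtbqgybxguk" → "hhvbbtgqbygxku".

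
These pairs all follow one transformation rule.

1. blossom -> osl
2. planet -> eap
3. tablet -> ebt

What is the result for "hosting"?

nto

What's happening: reverse the string, then keep every other character starting from the second (positions 2nd, 4th, 6th, ...).
"hosting" → "gnitsoh" → "nto".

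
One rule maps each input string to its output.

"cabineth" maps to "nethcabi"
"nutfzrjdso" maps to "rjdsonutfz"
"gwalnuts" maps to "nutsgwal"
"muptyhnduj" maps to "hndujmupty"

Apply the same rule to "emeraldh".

Looking at the pairs, the operation is to swap the front and back halves of the string.
On "emeraldh" that produces "aldhemer".

aldhemer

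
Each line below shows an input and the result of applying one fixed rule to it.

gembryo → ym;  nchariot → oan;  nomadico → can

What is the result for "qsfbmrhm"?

What's happening: reverse the string, then keep one character in every 3, starting at position 2 (positions 2nd, 5th, 8th, ...).
For "qsfbmrhm", step one produces "mhrmbfsq"; step two turns that into "hbq".

hbq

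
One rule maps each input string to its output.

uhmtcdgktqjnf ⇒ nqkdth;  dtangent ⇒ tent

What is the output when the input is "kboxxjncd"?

What's happening: keep every other character starting from the second (positions 2nd, 4th, 6th, ...), then reverse the string.
Applying that to "kboxxjncd" gives "cjxb".

cjxb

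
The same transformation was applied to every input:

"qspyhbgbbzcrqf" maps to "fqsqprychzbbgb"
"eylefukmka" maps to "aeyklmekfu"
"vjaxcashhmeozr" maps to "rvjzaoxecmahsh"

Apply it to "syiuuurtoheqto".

osytiqueuhuort

Looking at the pairs, the operation is to swap the first and last characters, then take characters alternately from the front and the back (1st, last, 2nd, 2nd-last, ...).
"syiuuurtoheqto" → "oyiuuurtoheqts" → "osytiqueuhuort".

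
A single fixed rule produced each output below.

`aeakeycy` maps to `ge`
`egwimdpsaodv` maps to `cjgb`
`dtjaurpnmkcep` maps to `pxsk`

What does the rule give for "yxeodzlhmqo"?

kfs

In each case the input is transformed by: keep one character in every 3, starting at position 3 (positions 3rd, 6th, 9th, ...), then shift every letter 6 places forward in the alphabet (wrapping around).
Working it through for "yxeodzlhmqo": intermediate "ezm", final "kfs".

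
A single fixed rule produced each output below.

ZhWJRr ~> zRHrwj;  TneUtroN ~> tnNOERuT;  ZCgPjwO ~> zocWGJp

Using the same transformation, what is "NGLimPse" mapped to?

The transformation: flip the case of every letter, then take characters alternately from the front and the back (1st, last, 2nd, 2nd-last, ...).
"NGLimPse" → "nglIMpSE" → "nEgSlpIM".

nEgSlpIM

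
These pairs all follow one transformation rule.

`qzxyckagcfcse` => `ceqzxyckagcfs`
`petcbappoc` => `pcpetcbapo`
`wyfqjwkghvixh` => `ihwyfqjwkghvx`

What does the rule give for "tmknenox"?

nxtmkneo

The transformation: move the last 2 characters to the front (rotate right by 2), then swap the first and last characters.
On "tmknenox": the first step gives "oxtmknen", and the second then gives "nxtmkneo".
(Check on "wyfqjwkghvixh": → "xhwyfqjwkghvi" → "ihwyfqjwkghvx" ✓)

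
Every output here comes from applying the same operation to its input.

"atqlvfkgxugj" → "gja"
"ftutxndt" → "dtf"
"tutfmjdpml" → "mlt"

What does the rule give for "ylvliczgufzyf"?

yfy

The rule is to move the last 2 characters to the front (rotate right by 2), then keep only the first 3 characters.
Starting from "ylvliczgufzyf": after the first operation, "yfylvliczgufz"; after the second, "yfy".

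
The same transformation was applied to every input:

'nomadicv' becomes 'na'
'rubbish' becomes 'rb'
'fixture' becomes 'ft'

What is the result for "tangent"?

What's happening: move the last 2 characters to the front (rotate right by 2), then keep one character in every 3, starting at position 3 (positions 3rd, 6th, 9th, ...).
On "tangent": the first step gives "nttange", and the second then gives "tg".

tg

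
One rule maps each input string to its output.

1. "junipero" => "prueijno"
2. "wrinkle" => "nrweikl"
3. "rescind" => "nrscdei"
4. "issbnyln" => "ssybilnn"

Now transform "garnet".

nrtaeg

The pattern: sort the characters into alphabetical order, then move the last 3 characters to the front (rotate right by 3).
Applying both steps to "garnet": "aegnrt", then "nrtaeg".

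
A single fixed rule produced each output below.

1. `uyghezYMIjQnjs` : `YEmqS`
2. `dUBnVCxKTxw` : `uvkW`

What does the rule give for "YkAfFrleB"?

KfE

The pattern: keep one character in every 3, starting at position 2 (positions 2nd, 5th, 8th, ...), then flip the case of every letter.
For "YkAfFrleB", step one produces "kFe"; step two turns that into "KfE".
(Check on "uyghezYMIjQnjs": → "yeMQs" → "YEmqS" ✓)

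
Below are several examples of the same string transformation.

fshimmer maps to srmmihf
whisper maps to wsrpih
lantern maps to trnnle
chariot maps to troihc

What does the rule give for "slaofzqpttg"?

zttsqpolgf

In each case the input is transformed by: sort the characters into reverse alphabetical order, then delete the last character.
For "slaofzqpttg", step one produces "zttsqpolgfa"; step two turns that into "zttsqpolgf".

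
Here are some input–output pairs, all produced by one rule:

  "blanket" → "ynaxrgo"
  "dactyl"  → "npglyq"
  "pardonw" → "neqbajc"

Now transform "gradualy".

enqhnylt

The rule is to shift every letter 13 places forward in the alphabet (wrapping around) — i.e. ROT13, then move the first character to the end.
Working it through for "gradualy": intermediate "tenqhnyl", final "enqhnylt".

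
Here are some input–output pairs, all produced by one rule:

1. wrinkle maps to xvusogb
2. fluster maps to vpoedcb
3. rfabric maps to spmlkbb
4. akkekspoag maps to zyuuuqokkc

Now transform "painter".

zxsokdb

The rule is to shift every letter 10 places forward in the alphabet (wrapping around), then sort the characters into reverse alphabetical order.
For "painter", step one produces "zksxdob"; step two turns that into "zxsokdb".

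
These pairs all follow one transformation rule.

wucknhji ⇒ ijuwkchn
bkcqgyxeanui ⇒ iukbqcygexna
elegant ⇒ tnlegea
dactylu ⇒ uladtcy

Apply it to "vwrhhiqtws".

In each case the input is transformed by: move the last 2 characters to the front (rotate right by 2), then swap each adjacent pair of characters (1↔2, 3↔4, ...).
Working it through for "vwrhhiqtws": intermediate "wsvwrhhiqt", final "swwvhrihtq".
(Check on "dactylu": → "ludacty" → "uladtcy" ✓)

swwvhrihtq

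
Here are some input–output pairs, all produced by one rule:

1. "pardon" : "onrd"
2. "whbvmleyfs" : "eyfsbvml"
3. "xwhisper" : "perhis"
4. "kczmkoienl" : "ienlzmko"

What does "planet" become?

etan

In each case the input is transformed by: delete the first 2 characters, then swap the front and back halves of the string.
For "planet" the result is "etan".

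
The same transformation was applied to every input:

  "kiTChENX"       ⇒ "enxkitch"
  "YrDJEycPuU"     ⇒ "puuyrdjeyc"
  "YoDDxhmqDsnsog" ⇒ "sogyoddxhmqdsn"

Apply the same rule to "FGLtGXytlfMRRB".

rrbfgltgxytlfm

The pattern: move the last 3 characters to the front (rotate right by 3), then convert every letter to lowercase.
For "FGLtGXytlfMRRB", step one produces "RRBFGLtGXytlfM"; step two turns that into "rrbfgltgxytlfm".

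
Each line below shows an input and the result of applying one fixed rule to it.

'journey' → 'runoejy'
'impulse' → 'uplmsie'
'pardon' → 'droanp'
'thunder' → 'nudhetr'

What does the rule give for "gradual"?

dauragl

The pattern: move the first 3 characters to the end (rotate left by 3), then take characters alternately from the front and the back (1st, last, 2nd, 2nd-last, ...).
Starting from "gradual": after the first operation, "dualgra"; after the second, "dauragl".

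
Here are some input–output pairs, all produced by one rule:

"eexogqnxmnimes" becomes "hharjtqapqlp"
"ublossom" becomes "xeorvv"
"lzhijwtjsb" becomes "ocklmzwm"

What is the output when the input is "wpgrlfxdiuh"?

zsjuoiagl

What's happening: shift every letter 3 places forward in the alphabet (wrapping around), then delete the last 2 characters.
"wpgrlfxdiuh" → "zsjuoiaglxk" → "zsjuoiagl".
(Check on "ublossom": → "xeorvvrp" → "xeorvv" ✓)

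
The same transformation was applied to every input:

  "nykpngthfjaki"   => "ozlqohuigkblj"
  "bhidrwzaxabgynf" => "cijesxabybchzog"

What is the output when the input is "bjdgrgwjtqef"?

ckehshxkurfg

In each case the input is transformed by: shift every letter 1 place forward in the alphabet (wrapping around).
For "bjdgrgwjtqef" the result is "ckehshxkurfg".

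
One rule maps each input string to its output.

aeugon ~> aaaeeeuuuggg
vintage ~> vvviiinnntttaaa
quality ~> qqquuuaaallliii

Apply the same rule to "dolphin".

dddooolllppphhh

In each case the input is transformed by: delete the last 2 characters, then repeat every character 3 times.
Applying both steps to "dolphin": "dolph", then "dddooolllppphhh".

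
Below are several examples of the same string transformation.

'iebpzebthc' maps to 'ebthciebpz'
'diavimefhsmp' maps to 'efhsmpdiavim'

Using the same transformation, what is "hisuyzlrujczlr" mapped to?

rujczlrhisuyzl

The transformation: swap the front and back halves of the string.
On "hisuyzlrujczlr" that produces "rujczlrhisuyzl".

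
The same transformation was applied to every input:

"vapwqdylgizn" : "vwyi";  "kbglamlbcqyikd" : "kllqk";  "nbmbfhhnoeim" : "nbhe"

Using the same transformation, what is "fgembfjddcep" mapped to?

fmjc

Looking at the pairs, the operation is to keep one character in every 3, starting at position 1 (positions 1st, 4th, 7th, ...).
Applying that to "fgembfjddcep" gives "fmjc".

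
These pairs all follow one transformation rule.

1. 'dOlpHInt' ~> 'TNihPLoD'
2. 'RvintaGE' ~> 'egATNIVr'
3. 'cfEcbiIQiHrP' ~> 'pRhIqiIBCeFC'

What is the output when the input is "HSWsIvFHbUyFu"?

In each case the input is transformed by: reverse the string, then flip the case of every letter.
Working it through for "HSWsIvFHbUyFu": intermediate "uFyUbHFvIsWSH", final "UfYuBhfViSwsh".

UfYuBhfViSwsh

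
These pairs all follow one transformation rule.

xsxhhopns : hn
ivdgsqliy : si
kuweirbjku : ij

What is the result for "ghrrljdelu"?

The rule is to delete the first 2 characters, then keep one character in every 3, starting at position 3 (positions 3rd, 6th, 9th, ...).
Applying both steps to "ghrrljdelu": "rrljdelu", then "le".

le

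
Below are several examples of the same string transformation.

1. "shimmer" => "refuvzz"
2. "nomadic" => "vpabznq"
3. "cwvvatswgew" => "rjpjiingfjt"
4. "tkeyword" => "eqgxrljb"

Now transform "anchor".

Looking at the pairs, the operation is to move the last 2 characters to the front (rotate right by 2), then shift every letter 13 places forward in the alphabet (wrapping around) — i.e. ROT13.
Applying that to "anchor" gives "benapu".

benapu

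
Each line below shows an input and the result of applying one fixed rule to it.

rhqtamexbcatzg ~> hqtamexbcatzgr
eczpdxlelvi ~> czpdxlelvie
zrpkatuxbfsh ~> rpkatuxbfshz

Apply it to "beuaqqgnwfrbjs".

The transformation: move the first character to the end.
Applying that to "beuaqqgnwfrbjs" gives "euaqqgnwfrbjsb".

euaqqgnwfrbjsb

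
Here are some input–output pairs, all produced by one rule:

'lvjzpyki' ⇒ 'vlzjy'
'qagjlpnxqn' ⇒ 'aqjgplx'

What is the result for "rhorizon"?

hrroz

Each output is the input with this applied: swap each adjacent pair of characters (1↔2, 3↔4, ...), then delete the last 3 characters.
"rhorizon" → "hrrozino" → "hrroz".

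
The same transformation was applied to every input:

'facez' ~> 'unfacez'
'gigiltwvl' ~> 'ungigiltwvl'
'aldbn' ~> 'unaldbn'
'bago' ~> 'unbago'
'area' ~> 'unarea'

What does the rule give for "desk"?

undesk

Rule — prepend "un".
On "desk" that produces "undesk".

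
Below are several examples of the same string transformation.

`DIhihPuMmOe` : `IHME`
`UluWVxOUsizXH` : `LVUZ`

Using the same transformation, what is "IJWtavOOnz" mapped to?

JAO

The pattern: keep one character in every 3, starting at position 2 (positions 2nd, 5th, 8th, ...), then convert every letter to uppercase.
Applying that to "IJWtavOOnz" gives "JAO".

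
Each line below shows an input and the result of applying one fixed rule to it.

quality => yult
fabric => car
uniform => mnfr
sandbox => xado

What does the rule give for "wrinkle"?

What's happening: move the last character to the front, then keep every other character starting from the first (positions 1st, 3rd, 5th, ...).
For "wrinkle", step one produces "ewrinkl"; step two turns that into "ernl".

ernl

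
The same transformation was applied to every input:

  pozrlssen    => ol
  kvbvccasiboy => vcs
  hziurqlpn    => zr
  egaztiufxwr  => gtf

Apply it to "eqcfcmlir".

qc

What's happening: delete the last 2 characters, then keep one character in every 3, starting at position 2 (positions 2nd, 5th, 8th, ...).
For "eqcfcmlir", step one produces "eqcfcml"; step two turns that into "qc".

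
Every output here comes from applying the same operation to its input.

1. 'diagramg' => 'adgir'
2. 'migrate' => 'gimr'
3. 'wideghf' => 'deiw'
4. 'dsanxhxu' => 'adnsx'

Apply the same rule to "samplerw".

In each case the input is transformed by: delete the last 3 characters, then sort the characters into alphabetical order.
Applying both steps to "samplerw": "sampl", then "almps".

almps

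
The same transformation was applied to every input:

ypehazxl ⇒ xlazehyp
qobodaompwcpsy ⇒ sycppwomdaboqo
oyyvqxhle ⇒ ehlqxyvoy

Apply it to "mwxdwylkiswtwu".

The transformation: swap each adjacent pair of characters (1↔2, 3↔4, ...), then reverse the string.
Applying both steps to "mwxdwylkiswtwu": "wmdxywklsitwuw", then "wuwtislkwyxdmw".

wuwtislkwyxdmw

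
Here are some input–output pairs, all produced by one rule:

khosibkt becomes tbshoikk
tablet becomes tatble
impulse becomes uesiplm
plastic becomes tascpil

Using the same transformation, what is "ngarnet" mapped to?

tarengn

Each output is the input with this applied: sort the characters into reverse alphabetical order, then take characters alternately from the front and the back (1st, last, 2nd, 2nd-last, ...).
For "ngarnet" the result is "tarengn".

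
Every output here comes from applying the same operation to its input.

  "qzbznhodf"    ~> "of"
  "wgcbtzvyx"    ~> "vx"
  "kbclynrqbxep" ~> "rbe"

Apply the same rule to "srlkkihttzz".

Each output is the input with this applied: keep every other character starting from the first (positions 1st, 3rd, 5th, ...), then delete the first 3 characters.
On "srlkkihttzz" that produces "htz".
(Check on "wgcbtzvyx": → "wctvx" → "vx" ✓)

htz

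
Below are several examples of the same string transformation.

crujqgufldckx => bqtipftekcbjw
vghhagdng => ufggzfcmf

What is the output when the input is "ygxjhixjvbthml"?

The transformation: shift every letter 1 place backward in the alphabet (wrapping around).
Doing the same to "ygxjhixjvbthml": "xfwighwiuasglk".

xfwighwiuasglk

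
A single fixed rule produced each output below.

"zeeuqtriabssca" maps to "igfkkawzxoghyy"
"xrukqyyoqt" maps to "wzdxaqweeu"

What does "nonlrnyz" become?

Each output is the input with this applied: shift every letter 6 places forward in the alphabet (wrapping around), then move the last 2 characters to the front (rotate right by 2).
Starting from "nonlrnyz": after the first operation, "tutrxtef"; after the second, "eftutrxt".

eftutrxt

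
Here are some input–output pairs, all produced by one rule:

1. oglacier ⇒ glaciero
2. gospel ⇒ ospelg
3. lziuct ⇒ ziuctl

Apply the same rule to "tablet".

ablett

In each case the input is transformed by: move the first character to the end.
Applying that to "tablet" gives "ablett".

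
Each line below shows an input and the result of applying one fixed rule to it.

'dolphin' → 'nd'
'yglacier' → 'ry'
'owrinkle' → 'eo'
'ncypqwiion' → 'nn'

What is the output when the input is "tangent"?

tt

The rule is to move the first character to the end, then keep only the last 2 characters.
Working it through for "tangent": intermediate "angentt", final "tt".
(Check on "yglacier": → "glaciery" → "ry" ✓)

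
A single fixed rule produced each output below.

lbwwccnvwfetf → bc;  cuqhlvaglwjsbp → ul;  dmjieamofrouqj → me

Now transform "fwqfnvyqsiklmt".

wn

Looking at the pairs, the operation is to keep one character in every 3, starting at position 2 (positions 2nd, 5th, 8th, ...), then keep only the first 2 characters.
Applying both steps to "fwqfnvyqsiklmt": "wnqkt", then "wn".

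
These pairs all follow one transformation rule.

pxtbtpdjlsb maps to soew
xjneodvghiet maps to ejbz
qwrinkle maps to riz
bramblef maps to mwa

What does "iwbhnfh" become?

ri

The rule is to shift every letter 5 places backward in the alphabet (wrapping around), then keep one character in every 3, starting at position 2 (positions 2nd, 5th, 8th, ...).
Working it through for "iwbhnfh": intermediate "drwciac", final "ri".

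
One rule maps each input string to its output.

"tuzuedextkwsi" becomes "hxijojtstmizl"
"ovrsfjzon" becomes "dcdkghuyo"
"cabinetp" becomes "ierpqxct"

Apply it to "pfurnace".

Rule — move the last 2 characters to the front (rotate right by 2), then shift every letter 11 places backward in the alphabet (wrapping around).
On "pfurnace": the first step gives "cepfurna", and the second then gives "rteujgcp".
(Check on "tuzuedextkwsi": → "situzuedextkw" → "hxijojtstmizl" ✓)

rteujgcp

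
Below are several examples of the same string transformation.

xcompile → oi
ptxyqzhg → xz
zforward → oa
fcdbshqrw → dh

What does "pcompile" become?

The transformation: delete the last character, then keep one character in every 3, starting at position 3 (positions 3rd, 6th, 9th, ...).
Working it through for "pcompile": intermediate "pcompil", final "oi".

oi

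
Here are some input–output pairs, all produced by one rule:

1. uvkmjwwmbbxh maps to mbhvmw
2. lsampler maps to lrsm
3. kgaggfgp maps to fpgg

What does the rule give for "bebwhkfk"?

kkew

What's happening: swap the front and back halves of the string, then keep every other character starting from the second (positions 2nd, 4th, 6th, ...).
"bebwhkfk" → "hkfkbebw" → "kkew".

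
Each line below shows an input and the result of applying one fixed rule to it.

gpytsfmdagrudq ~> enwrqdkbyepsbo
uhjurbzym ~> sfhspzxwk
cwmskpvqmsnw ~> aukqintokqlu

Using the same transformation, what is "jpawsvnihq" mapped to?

The transformation: shift every letter 2 places backward in the alphabet (wrapping around).
So "jpawsvnihq" becomes "hnyuqtlgfo".

hnyuqtlgfo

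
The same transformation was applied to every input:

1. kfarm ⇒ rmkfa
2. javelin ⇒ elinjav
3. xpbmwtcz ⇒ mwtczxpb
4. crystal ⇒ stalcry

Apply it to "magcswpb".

In each case the input is transformed by: move the first 3 characters to the end (rotate left by 3).
So "magcswpb" becomes "cswpbmag".

cswpbmag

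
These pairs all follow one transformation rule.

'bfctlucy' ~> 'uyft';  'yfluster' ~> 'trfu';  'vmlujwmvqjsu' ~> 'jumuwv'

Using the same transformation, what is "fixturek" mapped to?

rkit

Rule — keep every other character starting from the second (positions 2nd, 4th, 6th, ...), then move the last 2 characters to the front (rotate right by 2).
Starting from "fixturek": after the first operation, "itrk"; after the second, "rkit".
(Check on "bfctlucy": → "ftuy" → "uyft" ✓)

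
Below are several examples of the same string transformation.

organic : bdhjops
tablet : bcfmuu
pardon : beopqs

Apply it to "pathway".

The transformation: sort the characters into alphabetical order, then shift every letter 1 place forward in the alphabet (wrapping around).
Working it through for "pathway": intermediate "aahptwy", final "bbiquxz".

bbiquxz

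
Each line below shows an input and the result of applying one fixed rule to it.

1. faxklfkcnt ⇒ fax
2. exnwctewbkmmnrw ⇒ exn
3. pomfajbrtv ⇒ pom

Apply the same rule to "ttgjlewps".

Rule — keep only the first 3 characters.
So "ttgjlewps" becomes "ttg".

ttg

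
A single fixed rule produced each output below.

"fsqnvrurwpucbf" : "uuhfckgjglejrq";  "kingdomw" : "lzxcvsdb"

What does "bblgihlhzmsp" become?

eqqavxwawobh

Looking at the pairs, the operation is to move the last character to the front, then shift every letter 11 places backward in the alphabet (wrapping around).
For "bblgihlhzmsp" the result is "eqqavxwawobh".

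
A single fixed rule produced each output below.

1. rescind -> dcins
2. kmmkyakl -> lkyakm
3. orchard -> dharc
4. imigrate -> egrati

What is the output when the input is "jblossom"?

Rule — delete the first 2 characters, then swap the first and last characters.
For "jblossom", step one produces "lossom"; step two turns that into "mossol".

mossol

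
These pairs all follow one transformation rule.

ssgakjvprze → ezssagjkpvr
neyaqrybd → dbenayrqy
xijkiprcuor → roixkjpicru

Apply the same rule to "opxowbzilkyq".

qypooxbwizkl

The transformation: move the last 2 characters to the front (rotate right by 2), then swap each adjacent pair of characters (1↔2, 3↔4, ...).
Working it through for "opxowbzilkyq": intermediate "yqopxowbzilk", final "qypooxbwizkl".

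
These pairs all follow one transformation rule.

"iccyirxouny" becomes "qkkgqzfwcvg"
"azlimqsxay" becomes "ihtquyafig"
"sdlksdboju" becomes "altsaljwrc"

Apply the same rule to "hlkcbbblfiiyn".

The rule is to shift every letter 8 places forward in the alphabet (wrapping around).
Applying that to "hlkcbbblfiiyn" gives "ptskjjjtnqqgv".

ptskjjjtnqqgv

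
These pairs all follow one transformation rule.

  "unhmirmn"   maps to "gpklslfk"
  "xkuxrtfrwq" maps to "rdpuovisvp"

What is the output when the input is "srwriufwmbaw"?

The transformation: shift every letter 2 places backward in the alphabet (wrapping around), then swap the front and back halves of the string.
For "srwriufwmbaw" the result is "dukzyuqpupgs".

dukzyuqpupgs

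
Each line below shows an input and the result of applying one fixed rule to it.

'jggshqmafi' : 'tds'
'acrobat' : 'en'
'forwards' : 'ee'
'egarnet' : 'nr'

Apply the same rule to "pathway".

gn

What's happening: shift every letter 13 places forward in the alphabet (wrapping around) — i.e. ROT13, then keep one character in every 3, starting at position 3 (positions 3rd, 6th, 9th, ...).
On "pathway": the first step gives "cngujnl", and the second then gives "gn".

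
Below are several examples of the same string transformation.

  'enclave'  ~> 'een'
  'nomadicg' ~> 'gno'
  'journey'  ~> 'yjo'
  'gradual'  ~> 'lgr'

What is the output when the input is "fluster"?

Rule — move the last character to the front, then keep only the first 3 characters.
Working it through for "fluster": intermediate "rfluste", final "rfl".

rfl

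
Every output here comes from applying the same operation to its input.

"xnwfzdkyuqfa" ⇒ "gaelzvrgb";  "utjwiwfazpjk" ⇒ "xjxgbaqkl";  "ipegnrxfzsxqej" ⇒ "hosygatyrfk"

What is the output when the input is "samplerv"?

qmfsw

What's happening: delete the first 3 characters, then shift every letter 1 place forward in the alphabet (wrapping around).
"samplerv" → "plerv" → "qmfsw".
(Check on "utjwiwfazpjk": → "wiwfazpjk" → "xjxgbaqkl" ✓)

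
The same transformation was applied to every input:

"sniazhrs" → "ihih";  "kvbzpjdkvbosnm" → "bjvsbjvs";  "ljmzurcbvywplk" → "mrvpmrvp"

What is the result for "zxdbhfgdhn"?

Each output is the input with this applied: keep one character in every 3, starting at position 3 (positions 3rd, 6th, 9th, ...), then write the whole string twice.
Applying both steps to "zxdbhfgdhn": "dfh", then "dfhdfh".

dfhdfh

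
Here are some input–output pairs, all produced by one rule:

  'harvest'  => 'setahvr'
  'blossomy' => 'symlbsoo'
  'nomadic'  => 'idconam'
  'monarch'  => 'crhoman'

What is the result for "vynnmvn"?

The pattern: swap each adjacent pair of characters (1↔2, 3↔4, ...), then move the last 3 characters to the front (rotate right by 3).
Doing the same to "vynnmvn": "vmnyvnn".
(Check on "monarch": → "omancrh" → "crhoman" ✓)

vmnyvnn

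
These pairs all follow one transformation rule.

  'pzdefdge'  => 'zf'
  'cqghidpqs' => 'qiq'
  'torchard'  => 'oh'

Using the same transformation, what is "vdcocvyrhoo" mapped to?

The pattern: move the last character to the front, then keep one character in every 3, starting at position 3 (positions 3rd, 6th, 9th, ...).
"vdcocvyrhoo" → "ovdcocvyrho" → "dcr".

dcr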